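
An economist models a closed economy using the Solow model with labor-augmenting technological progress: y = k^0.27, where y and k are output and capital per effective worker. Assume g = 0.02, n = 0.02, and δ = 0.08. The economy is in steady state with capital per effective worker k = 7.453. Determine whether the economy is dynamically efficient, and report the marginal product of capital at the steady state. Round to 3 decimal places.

Break-even investment rate: n + g + δ = 0.02 + 0.02 + 0.08 = 0.12.
MPK = 0.27·k^(0.27−1) = 0.27·7.453^(-0.73) ≈ 0.0623.
MPK < 0.12, so the economy is dynamically inefficient (over-saving).

dynamically inefficient; MPK ≈ 0.062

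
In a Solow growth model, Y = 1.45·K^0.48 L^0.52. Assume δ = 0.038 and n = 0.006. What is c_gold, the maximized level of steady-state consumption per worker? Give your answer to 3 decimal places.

c_gold ≈ 9.645

Capital per worker breaks even when investment replaces (n + δ)·k; here n + δ = 0.044.
Setting f'(k) = n+δ gives 0.48·1.45·k^(0.48−1) = 0.044, hence k_gold = (0.48·1.45/0.044)^(1/0.52) ≈ 202.3347.
y_gold = 1.45·202.3347^0.48 ≈ 18.5473.
c_gold = y_gold − (n+δ)·k_gold = 18.5473 − 0.044·202.3347 ≈ 9.6446.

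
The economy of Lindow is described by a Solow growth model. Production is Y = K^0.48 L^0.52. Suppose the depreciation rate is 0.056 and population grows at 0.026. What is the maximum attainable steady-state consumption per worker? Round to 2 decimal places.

Capital per worker breaks even when investment replaces (n + δ)·k; here n + δ = 0.082.
Setting f'(k) = n+δ gives 0.48·k^(0.48−1) = 0.082, hence k_gold = (0.48/0.082)^(1/0.52) ≈ 29.9104.
y_gold = 29.9104^0.48 ≈ 5.1097.
c_gold = y_gold − (n+δ)·k_gold = 5.1097 − 0.082·29.9104 ≈ 2.6570.

c_gold ≈ 2.66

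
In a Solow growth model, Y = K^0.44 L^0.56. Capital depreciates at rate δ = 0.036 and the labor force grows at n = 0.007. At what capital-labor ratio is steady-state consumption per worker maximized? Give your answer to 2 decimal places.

k_gold ≈ 63.61

Break-even investment rate: n + δ = 0.007 + 0.036 = 0.043.
At the golden rule the marginal product of capital equals n+δ: 0.44·k^(0.44−1) = 0.043. Solving, k_gold = (0.44/0.043)^(1/0.56) ≈ 63.6126.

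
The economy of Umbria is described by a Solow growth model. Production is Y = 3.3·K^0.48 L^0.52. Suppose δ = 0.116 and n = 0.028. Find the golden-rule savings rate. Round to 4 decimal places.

Capital per worker breaks even when investment replaces (n + δ)·k; here n + δ = 0.144.
At the golden rule MPK = n+δ, and in any Cobb-Douglas steady state s = (n+δ)·k/y = MPK·k/y = capital's share 0.48.

s_gold = 0.4800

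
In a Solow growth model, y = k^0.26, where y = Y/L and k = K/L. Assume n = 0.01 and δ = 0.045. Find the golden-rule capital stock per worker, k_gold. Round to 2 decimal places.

k_gold ≈ 8.16

n + δ = 0.01 + 0.045 = 0.055.
Maximizing c = f(k) − (n+δ)·k gives f'(k) = n+δ, i.e. 0.26·k^(0.26−1) = 0.055, so k_gold = (0.26/0.055)^(1/0.74) ≈ 8.1590.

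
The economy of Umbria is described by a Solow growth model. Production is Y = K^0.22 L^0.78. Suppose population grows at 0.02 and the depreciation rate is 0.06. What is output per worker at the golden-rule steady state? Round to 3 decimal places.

The effective depreciation rate is n + δ = 0.02 + 0.06 = 0.08.
Golden rule sets MPK = n+δ: 0.22·k^(0.22−1) = 0.08, so k_gold = (0.22/0.08)^(1/0.78) ≈ 3.6580.
Output: y_gold = k_gold^0.22 = 3.6580^0.22 ≈ 1.3302.

y_gold ≈ 1.330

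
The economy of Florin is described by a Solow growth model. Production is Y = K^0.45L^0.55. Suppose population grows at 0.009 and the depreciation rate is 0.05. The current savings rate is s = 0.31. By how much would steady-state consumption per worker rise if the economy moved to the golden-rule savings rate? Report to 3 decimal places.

n + δ = 0.009 + 0.05 = 0.059.
Current steady state (s = 0.31): k* = (0.31/0.059)^(1/0.55) ≈ 20.4182, y* = 20.4182^0.45 ≈ 3.8860, c* = (1−0.31)·3.8860 ≈ 2.6814.
Golden rule sets MPK = n+δ: 0.45·k^(0.45−1) = 0.059, so k_gold = (0.45/0.059)^(1/0.55) ≈ 40.2061.
y_gold = 40.2061^0.45 ≈ 5.2715, c_gold = y_gold − 0.059·k_gold ≈ 2.8993.
Gain: Δc = 2.8993 − 2.6814 ≈ 0.2179.

Δc ≈ 0.218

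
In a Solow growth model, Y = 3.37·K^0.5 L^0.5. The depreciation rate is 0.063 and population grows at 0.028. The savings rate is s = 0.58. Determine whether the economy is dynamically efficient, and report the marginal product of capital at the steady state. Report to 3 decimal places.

dynamically inefficient; MPK ≈ 0.078

n + δ = 0.028 + 0.063 = 0.091.
Steady-state k*: s·A·k^0.5 = 0.091·k gives k* = (0.58·3.37/0.091)^(1/0.5) ≈ 461.3526.
MPK = 0.5·3.37·461.3526^(-0.5) ≈ 0.0784.
MPK < n+δ = 0.091, so the economy is dynamically inefficient (over-saving).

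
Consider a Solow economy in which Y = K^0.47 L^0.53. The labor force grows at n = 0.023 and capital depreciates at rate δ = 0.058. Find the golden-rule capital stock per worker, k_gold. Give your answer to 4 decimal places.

k_gold ≈ 27.5917

Capital per worker breaks even when investment replaces (n + δ)·k; here n + δ = 0.081.
Setting f'(k) = n+δ gives 0.47·k^(0.47−1) = 0.081, hence k_gold = (0.47/0.081)^(1/0.53) ≈ 27.5917.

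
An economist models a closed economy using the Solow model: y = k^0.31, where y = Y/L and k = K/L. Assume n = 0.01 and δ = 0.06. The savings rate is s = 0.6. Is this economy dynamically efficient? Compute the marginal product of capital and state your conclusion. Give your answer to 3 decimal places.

dynamically inefficient; MPK ≈ 0.036

n + δ = 0.01 + 0.06 = 0.07.
Steady-state k*: s·k^0.31 = 0.07·k gives k* = (0.6/0.07)^(1/0.69) ≈ 22.5035.
MPK = 0.31·22.5035^(-0.69) ≈ 0.0362.
MPK < n+δ = 0.07, so the economy is dynamically inefficient (over-saving).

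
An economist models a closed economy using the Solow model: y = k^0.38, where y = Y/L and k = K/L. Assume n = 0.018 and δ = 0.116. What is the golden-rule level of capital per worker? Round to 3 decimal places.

n + δ = 0.018 + 0.116 = 0.134.
Maximizing c = f(k) − (n+δ)·k gives f'(k) = n+δ, i.e. 0.38·k^(0.38−1) = 0.134, so k_gold = (0.38/0.134)^(1/0.62) ≈ 5.3719.

k_gold ≈ 5.372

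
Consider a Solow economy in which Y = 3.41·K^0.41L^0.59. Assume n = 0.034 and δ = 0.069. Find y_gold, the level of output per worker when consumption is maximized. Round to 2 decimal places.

y_gold ≈ 20.89

Capital per worker breaks even when investment replaces (n + δ)·k; here n + δ = 0.103.
At the golden rule the marginal product of capital equals n+δ: 0.41·3.41·k^(0.41−1) = 0.103. Solving, k_gold = (0.41·3.41/0.103)^(1/0.59) ≈ 83.1443.
Output: y_gold = 3.41·k_gold^0.41 = 3.41·83.1443^0.41 ≈ 20.8875.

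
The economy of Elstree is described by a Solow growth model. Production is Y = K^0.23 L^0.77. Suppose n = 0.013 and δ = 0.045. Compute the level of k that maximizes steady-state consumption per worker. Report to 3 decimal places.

k_gold ≈ 5.984

Capital per worker breaks even when investment replaces (n + δ)·k; here n + δ = 0.058.
At the golden rule the marginal product of capital equals n+δ: 0.23·k^(0.23−1) = 0.058. Solving, k_gold = (0.23/0.058)^(1/0.77) ≈ 5.9843.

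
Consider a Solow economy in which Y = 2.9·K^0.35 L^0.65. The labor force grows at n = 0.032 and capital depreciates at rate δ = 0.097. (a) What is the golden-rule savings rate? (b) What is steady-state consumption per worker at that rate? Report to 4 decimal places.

n + δ = 0.032 + 0.097 = 0.129.
For Cobb-Douglas, s_gold equals capital's share: s_gold = 0.35.
Setting f'(k) = n+δ gives 0.35·2.9·k^(0.35−1) = 0.129, hence k_gold = (0.35·2.9/0.129)^(1/0.65) ≈ 23.8930.
y_gold = 2.9·23.8930^0.35 ≈ 8.8063; c_gold = (1−0.35)·y_gold ≈ 5.7241.

(a) s_gold = 0.3500; (b) c_gold ≈ 5.7241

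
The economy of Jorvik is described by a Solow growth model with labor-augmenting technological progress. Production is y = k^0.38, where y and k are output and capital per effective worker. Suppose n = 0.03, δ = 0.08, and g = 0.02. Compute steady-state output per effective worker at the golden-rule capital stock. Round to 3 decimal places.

The effective depreciation rate is n + g + δ = 0.03 + 0.02 + 0.08 = 0.13.
Maximizing c = f(k) − (n+g+δ)·k gives f'(k) = n+g+δ, i.e. 0.38·k^(0.38−1) = 0.13, so k_gold = (0.38/0.13)^(1/0.62) ≈ 5.6410.
Output: y_gold = k_gold^0.38 = 5.6410^0.38 ≈ 1.9298.

y_gold ≈ 1.930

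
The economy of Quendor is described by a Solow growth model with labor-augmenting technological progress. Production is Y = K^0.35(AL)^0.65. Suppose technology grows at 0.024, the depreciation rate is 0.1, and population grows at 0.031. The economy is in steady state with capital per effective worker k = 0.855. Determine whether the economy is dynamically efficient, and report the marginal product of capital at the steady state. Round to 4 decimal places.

dynamically efficient; MPK ≈ 0.3875

n + g + δ = 0.031 + 0.024 + 0.1 = 0.155.
MPK = 0.35·k^(0.35−1) = 0.35·0.855^(-0.65) ≈ 0.3875.
MPK > 0.155, so the economy is dynamically efficient (under-saving).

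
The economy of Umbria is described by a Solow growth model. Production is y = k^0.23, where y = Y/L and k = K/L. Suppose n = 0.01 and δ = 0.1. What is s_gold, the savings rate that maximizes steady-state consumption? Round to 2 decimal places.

The effective depreciation rate is n + δ = 0.01 + 0.1 = 0.11.
At the golden rule MPK = n+δ, and in any Cobb-Douglas steady state s = (n+δ)·k/y = MPK·k/y = capital's share 0.23.

s_gold = 0.23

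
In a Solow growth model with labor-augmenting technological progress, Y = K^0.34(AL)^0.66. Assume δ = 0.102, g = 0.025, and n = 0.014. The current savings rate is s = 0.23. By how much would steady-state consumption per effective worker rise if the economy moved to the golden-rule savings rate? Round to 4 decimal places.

Break-even investment rate: n + g + δ = 0.014 + 0.025 + 0.102 = 0.141.
Current steady state (s = 0.23): k* = (0.23/0.141)^(1/0.66) ≈ 2.0989, y* = 2.0989^0.34 ≈ 1.2867, c* = (1−0.23)·1.2867 ≈ 0.9908.
Golden rule sets MPK = n+g+δ: 0.34·k^(0.34−1) = 0.141, so k_gold = (0.34/0.141)^(1/0.66) ≈ 3.7947.
y_gold = 3.7947^0.34 ≈ 1.5737, c_gold = y_gold − 0.141·k_gold ≈ 1.0386.
Gain: Δc = 1.0386 − 0.9908 ≈ 0.0479.

Δc ≈ 0.0479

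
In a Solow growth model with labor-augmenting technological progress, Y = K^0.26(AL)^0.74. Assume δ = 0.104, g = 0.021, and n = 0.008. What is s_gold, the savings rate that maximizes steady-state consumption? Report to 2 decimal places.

Break-even investment rate: n + g + δ = 0.008 + 0.021 + 0.104 = 0.133.
At the golden rule MPK = n+g+δ, and in any Cobb-Douglas steady state s = (n+g+δ)·k/y = MPK·k/y = capital's share 0.26.

s_gold = 0.26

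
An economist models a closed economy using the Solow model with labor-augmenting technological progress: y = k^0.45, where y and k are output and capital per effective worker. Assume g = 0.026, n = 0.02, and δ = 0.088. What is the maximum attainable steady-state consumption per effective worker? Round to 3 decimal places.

c_gold ≈ 1.482

Break-even investment rate: n + g + δ = 0.02 + 0.026 + 0.088 = 0.134.
Golden rule sets MPK = n+g+δ: 0.45·k^(0.45−1) = 0.134, so k_gold = (0.45/0.134)^(1/0.55) ≈ 9.0481.
y_gold = 9.0481^0.45 ≈ 2.6943.
c_gold = y_gold − (n+g+δ)·k_gold = 2.6943 − 0.134·9.0481 ≈ 1.4819.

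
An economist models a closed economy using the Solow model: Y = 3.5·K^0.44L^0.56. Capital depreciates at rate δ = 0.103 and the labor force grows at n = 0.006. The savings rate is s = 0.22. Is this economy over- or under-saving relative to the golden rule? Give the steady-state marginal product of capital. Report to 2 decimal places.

under-saving; MPK ≈ 0.22

Break-even investment rate: n + δ = 0.006 + 0.103 = 0.109.
Steady-state k*: s·A·k^0.44 = 0.109·k gives k* = (0.22·3.5/0.109)^(1/0.56) ≈ 32.8236.
MPK = 0.44·3.5·32.8236^(-0.56) ≈ 0.2180.
MPK > n+δ = 0.109, so the economy is dynamically efficient (under-saving).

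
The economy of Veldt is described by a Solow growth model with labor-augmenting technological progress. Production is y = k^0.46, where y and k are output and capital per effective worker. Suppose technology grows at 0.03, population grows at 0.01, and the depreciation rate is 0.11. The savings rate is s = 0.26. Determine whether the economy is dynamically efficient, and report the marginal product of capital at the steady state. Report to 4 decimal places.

dynamically efficient; MPK ≈ 0.2654

Capital per effective worker breaks even when investment replaces (n + g + δ)·k; here n + g + δ = 0.15.
Steady-state k*: s·k^0.46 = 0.15·k gives k* = (0.26/0.15)^(1/0.54) ≈ 2.7693.
MPK = 0.46·2.7693^(-0.54) ≈ 0.2654.
MPK > n+g+δ = 0.15, so the economy is dynamically efficient (under-saving).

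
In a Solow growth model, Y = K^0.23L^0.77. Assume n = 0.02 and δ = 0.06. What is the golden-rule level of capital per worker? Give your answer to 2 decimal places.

k_gold ≈ 3.94

Capital per worker breaks even when investment replaces (n + δ)·k; here n + δ = 0.08.
At the golden rule the marginal product of capital equals n+δ: 0.23·k^(0.23−1) = 0.08. Solving, k_gold = (0.23/0.08)^(1/0.77) ≈ 3.9412.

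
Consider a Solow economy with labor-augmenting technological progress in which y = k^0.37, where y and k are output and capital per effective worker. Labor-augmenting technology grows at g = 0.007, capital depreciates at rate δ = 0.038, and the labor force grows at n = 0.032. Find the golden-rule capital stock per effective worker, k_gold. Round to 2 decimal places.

k_gold ≈ 12.08

The effective depreciation rate is n + g + δ = 0.032 + 0.007 + 0.038 = 0.077.
Setting f'(k) = n+g+δ gives 0.37·k^(0.37−1) = 0.077, hence k_gold = (0.37/0.077)^(1/0.63) ≈ 12.0804.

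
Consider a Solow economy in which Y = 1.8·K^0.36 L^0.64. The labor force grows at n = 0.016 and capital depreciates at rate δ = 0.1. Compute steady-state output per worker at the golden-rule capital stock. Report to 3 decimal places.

Break-even investment rate: n + δ = 0.016 + 0.1 = 0.116.
Golden rule sets MPK = n+δ: 0.36·1.8·k^(0.36−1) = 0.116, so k_gold = (0.36·1.8/0.116)^(1/0.64) ≈ 14.7018.
Output: y_gold = 1.8·k_gold^0.36 = 1.8·14.7018^0.36 ≈ 4.7372.

y_gold ≈ 4.737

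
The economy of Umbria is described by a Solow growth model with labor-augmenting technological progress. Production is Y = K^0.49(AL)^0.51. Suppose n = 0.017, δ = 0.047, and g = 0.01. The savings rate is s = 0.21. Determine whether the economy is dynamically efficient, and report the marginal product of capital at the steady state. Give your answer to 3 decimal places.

n + g + δ = 0.017 + 0.01 + 0.047 = 0.074.
Steady-state k*: s·k^0.49 = 0.074·k gives k* = (0.21/0.074)^(1/0.51) ≈ 7.7306.
MPK = 0.49·7.7306^(-0.51) ≈ 0.1727.
MPK > n+g+δ = 0.074, so the economy is dynamically efficient (under-saving).

dynamically efficient; MPK ≈ 0.173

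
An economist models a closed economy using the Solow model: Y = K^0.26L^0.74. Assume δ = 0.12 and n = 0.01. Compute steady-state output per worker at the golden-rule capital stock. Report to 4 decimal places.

y_gold ≈ 1.2758

Capital per worker breaks even when investment replaces (n + δ)·k; here n + δ = 0.13.
Golden rule sets MPK = n+δ: 0.26·k^(0.26−1) = 0.13, so k_gold = (0.26/0.13)^(1/0.74) ≈ 2.5515.
Output: y_gold = k_gold^0.26 = 2.5515^0.26 ≈ 1.2758.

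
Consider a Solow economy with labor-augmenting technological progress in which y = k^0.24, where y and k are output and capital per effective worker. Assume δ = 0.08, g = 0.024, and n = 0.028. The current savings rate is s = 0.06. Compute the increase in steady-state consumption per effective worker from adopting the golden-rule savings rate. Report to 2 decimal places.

Δc ≈ 0.19

The effective depreciation rate is n + g + δ = 0.028 + 0.024 + 0.08 = 0.132.
Current steady state (s = 0.06): k* = (0.06/0.132)^(1/0.76) ≈ 0.3544, y* = 0.3544^0.24 ≈ 0.7796, c* = (1−0.06)·0.7796 ≈ 0.7328.
Golden rule sets MPK = n+g+δ: 0.24·k^(0.24−1) = 0.132, so k_gold = (0.24/0.132)^(1/0.76) ≈ 2.1960.
y_gold = 2.1960^0.24 ≈ 1.2078, c_gold = y_gold − 0.132·k_gold ≈ 0.9179.
Gain: Δc = 0.9179 − 0.7328 ≈ 0.1851.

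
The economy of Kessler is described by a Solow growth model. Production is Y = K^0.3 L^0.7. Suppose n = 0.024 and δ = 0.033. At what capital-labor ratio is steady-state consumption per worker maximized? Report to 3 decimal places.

n + δ = 0.024 + 0.033 = 0.057.
Golden rule sets MPK = n+δ: 0.3·k^(0.3−1) = 0.057, so k_gold = (0.3/0.057)^(1/0.7) ≈ 10.7239.

k_gold ≈ 10.724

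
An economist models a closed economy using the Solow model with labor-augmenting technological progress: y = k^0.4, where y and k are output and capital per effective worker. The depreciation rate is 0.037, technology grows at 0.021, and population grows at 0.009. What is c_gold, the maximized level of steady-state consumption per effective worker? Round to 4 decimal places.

Break-even investment rate: n + g + δ = 0.009 + 0.021 + 0.037 = 0.067.
At the golden rule the marginal product of capital equals n+g+δ: 0.4·k^(0.4−1) = 0.067. Solving, k_gold = (0.4/0.067)^(1/0.6) ≈ 19.6476.
y_gold = 19.6476^0.4 ≈ 3.2910.
c_gold = y_gold − (n+g+δ)·k_gold = 3.2910 − 0.067·19.6476 ≈ 1.9746.

c_gold ≈ 1.9746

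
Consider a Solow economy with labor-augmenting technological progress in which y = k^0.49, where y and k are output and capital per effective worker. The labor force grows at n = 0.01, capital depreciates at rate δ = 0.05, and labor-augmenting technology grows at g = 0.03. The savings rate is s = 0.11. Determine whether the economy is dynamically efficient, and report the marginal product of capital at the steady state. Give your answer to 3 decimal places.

n + g + δ = 0.01 + 0.03 + 0.05 = 0.09.
Steady-state k*: s·k^0.49 = 0.09·k gives k* = (0.11/0.09)^(1/0.51) ≈ 1.4821.
MPK = 0.49·1.4821^(-0.51) ≈ 0.4009.
MPK > n+g+δ = 0.09, so the economy is dynamically efficient (under-saving).

dynamically efficient; MPK ≈ 0.401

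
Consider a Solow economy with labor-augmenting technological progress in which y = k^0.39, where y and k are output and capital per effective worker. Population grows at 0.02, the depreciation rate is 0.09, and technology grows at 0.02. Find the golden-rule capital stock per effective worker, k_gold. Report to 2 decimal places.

k_gold ≈ 6.06

Capital per effective worker breaks even when investment replaces (n + g + δ)·k; here n + g + δ = 0.13.
At the golden rule the marginal product of capital equals n+g+δ: 0.39·k^(0.39−1) = 0.13. Solving, k_gold = (0.39/0.13)^(1/0.61) ≈ 6.0557.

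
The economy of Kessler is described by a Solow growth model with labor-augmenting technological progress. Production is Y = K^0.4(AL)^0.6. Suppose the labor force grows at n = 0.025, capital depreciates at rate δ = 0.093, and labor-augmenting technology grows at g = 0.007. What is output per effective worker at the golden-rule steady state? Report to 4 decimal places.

y_gold ≈ 2.1715

Break-even investment rate: n + g + δ = 0.025 + 0.007 + 0.093 = 0.125.
Maximizing c = f(k) − (n+g+δ)·k gives f'(k) = n+g+δ, i.e. 0.4·k^(0.4−1) = 0.125, so k_gold = (0.4/0.125)^(1/0.6) ≈ 6.9489.
Output: y_gold = k_gold^0.4 = 6.9489^0.4 ≈ 2.1715.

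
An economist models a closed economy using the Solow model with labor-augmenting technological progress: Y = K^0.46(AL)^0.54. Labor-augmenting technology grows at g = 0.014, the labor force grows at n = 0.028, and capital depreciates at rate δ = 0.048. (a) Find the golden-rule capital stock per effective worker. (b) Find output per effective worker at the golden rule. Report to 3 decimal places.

Break-even investment rate: n + g + δ = 0.028 + 0.014 + 0.048 = 0.09.
Setting f'(k) = n+g+δ gives 0.46·k^(0.46−1) = 0.09, hence k_gold = (0.46/0.09)^(1/0.54) ≈ 20.5147.
y_gold = 20.5147^0.46 ≈ 4.0137.

(a) k_gold ≈ 20.515; (b) y_gold ≈ 4.014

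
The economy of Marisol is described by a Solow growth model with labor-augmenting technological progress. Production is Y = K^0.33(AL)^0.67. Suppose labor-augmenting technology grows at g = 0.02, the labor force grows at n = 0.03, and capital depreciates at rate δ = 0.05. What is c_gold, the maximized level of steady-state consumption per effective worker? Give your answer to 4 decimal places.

c_gold ≈ 1.2063

The effective depreciation rate is n + g + δ = 0.03 + 0.02 + 0.05 = 0.1.
Maximizing c = f(k) − (n+g+δ)·k gives f'(k) = n+g+δ, i.e. 0.33·k^(0.33−1) = 0.1, so k_gold = (0.33/0.1)^(1/0.67) ≈ 5.9416.
y_gold = 5.9416^0.33 ≈ 1.8005.
c_gold = y_gold − (n+g+δ)·k_gold = 1.8005 − 0.1·5.9416 ≈ 1.2063.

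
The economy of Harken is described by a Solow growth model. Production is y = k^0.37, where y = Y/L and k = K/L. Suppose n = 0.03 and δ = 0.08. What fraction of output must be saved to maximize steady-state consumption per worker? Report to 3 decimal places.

s_gold = 0.370

n + δ = 0.03 + 0.08 = 0.11.
At the golden rule MPK = n+δ, and in any Cobb-Douglas steady state s = (n+δ)·k/y = MPK·k/y = capital's share 0.37.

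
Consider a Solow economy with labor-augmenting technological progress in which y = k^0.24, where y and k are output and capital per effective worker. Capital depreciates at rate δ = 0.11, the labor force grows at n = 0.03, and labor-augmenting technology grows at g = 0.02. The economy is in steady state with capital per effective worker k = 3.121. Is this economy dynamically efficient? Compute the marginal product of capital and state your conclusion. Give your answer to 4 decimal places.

dynamically inefficient; MPK ≈ 0.1011

Break-even investment rate: n + g + δ = 0.03 + 0.02 + 0.11 = 0.16.
MPK = 0.24·k^(0.24−1) = 0.24·3.121^(-0.76) ≈ 0.1011.
MPK < 0.16, so the economy is dynamically inefficient (over-saving).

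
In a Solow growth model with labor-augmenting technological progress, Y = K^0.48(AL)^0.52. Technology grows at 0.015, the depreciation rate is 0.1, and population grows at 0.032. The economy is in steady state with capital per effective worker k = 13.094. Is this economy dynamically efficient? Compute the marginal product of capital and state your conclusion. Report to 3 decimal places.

Capital per effective worker breaks even when investment replaces (n + g + δ)·k; here n + g + δ = 0.147.
MPK = 0.48·k^(0.48−1) = 0.48·13.094^(-0.52) ≈ 0.1260.
MPK < 0.147, so the economy is dynamically inefficient (over-saving).

dynamically inefficient; MPK ≈ 0.126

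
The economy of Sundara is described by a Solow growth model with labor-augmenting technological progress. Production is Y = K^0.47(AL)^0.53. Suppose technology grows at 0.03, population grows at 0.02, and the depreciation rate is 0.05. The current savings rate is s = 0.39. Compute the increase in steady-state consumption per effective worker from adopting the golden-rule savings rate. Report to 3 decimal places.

Capital per effective worker breaks even when investment replaces (n + g + δ)·k; here n + g + δ = 0.1.
Current steady state (s = 0.39): k* = (0.39/0.1)^(1/0.53) ≈ 13.0382, y* = 13.0382^0.47 ≈ 3.3431, c* = (1−0.39)·3.3431 ≈ 2.0393.
Golden rule sets MPK = n+g+δ: 0.47·k^(0.47−1) = 0.1, so k_gold = (0.47/0.1)^(1/0.53) ≈ 18.5400.
y_gold = 18.5400^0.47 ≈ 3.9447, c_gold = y_gold − 0.1·k_gold ≈ 2.0907.
Gain: Δc = 2.0907 − 2.0393 ≈ 0.0514.

Δc ≈ 0.051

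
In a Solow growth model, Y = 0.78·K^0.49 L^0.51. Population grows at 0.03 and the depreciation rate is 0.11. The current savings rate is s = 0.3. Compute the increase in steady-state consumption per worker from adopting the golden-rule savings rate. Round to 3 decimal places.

Δc ≈ 0.150

n + δ = 0.03 + 0.11 = 0.14.
Current steady state (s = 0.3): k* = (0.3·0.78/0.14)^(1/0.51) ≈ 2.7380, y* = 0.78·2.7380^0.49 ≈ 1.2777, c* = (1−0.3)·1.2777 ≈ 0.8944.
Golden rule sets MPK = n+δ: 0.49·0.78·k^(0.49−1) = 0.14, so k_gold = (0.49·0.78/0.14)^(1/0.51) ≈ 7.1651.
y_gold = 0.78·7.1651^0.49 ≈ 2.0472, c_gold = y_gold − 0.14·k_gold ≈ 1.0441.
Gain: Δc = 1.0441 − 0.8944 ≈ 0.1497.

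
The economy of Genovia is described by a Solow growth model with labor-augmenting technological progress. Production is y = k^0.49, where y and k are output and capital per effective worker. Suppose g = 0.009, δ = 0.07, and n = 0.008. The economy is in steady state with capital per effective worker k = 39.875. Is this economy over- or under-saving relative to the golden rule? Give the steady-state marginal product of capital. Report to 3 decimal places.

Break-even investment rate: n + g + δ = 0.008 + 0.009 + 0.07 = 0.087.
MPK = 0.49·k^(0.49−1) = 0.49·39.875^(-0.51) ≈ 0.0748.
MPK < 0.087, so the economy is dynamically inefficient (over-saving).

over-saving; MPK ≈ 0.075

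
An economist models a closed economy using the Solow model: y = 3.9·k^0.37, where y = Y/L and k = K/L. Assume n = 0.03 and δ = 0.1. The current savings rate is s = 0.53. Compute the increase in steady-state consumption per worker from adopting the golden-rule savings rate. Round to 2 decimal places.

Δc ≈ 0.79

n + δ = 0.03 + 0.1 = 0.13.
Current steady state (s = 0.53): k* = (0.53·3.9/0.13)^(1/0.63) ≈ 80.7197, y* = 3.9·80.7197^0.37 ≈ 19.7992, c* = (1−0.53)·19.7992 ≈ 9.3056.
Golden rule sets MPK = n+δ: 0.37·3.9·k^(0.37−1) = 0.13, so k_gold = (0.37·3.9/0.13)^(1/0.63) ≈ 45.6292.
y_gold = 3.9·45.6292^0.37 ≈ 16.0319, c_gold = y_gold − 0.13·k_gold ≈ 10.1001.
Gain: Δc = 10.1001 − 9.3056 ≈ 0.7945.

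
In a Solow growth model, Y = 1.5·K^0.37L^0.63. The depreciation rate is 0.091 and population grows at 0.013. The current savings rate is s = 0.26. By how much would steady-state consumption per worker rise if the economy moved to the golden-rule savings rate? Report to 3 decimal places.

The effective depreciation rate is n + δ = 0.013 + 0.091 = 0.104.
Current steady state (s = 0.26): k* = (0.26·1.5/0.104)^(1/0.63) ≈ 8.1501, y* = 1.5·8.1501^0.37 ≈ 3.2600, c* = (1−0.26)·3.2600 ≈ 2.4124.
Golden rule sets MPK = n+δ: 0.37·1.5·k^(0.37−1) = 0.104, so k_gold = (0.37·1.5/0.104)^(1/0.63) ≈ 14.2686.
y_gold = 1.5·14.2686^0.37 ≈ 4.0106, c_gold = y_gold − 0.104·k_gold ≈ 2.5267.
Gain: Δc = 2.5267 − 2.4124 ≈ 0.1143.

Δc ≈ 0.114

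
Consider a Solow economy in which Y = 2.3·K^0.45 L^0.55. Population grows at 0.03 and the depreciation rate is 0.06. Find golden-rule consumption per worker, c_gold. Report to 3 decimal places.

Capital per worker breaks even when investment replaces (n + δ)·k; here n + δ = 0.09.
Setting f'(k) = n+δ gives 0.45·2.3·k^(0.45−1) = 0.09, hence k_gold = (0.45·2.3/0.09)^(1/0.55) ≈ 84.8284.
y_gold = 2.3·84.8284^0.45 ≈ 16.9657.
c_gold = y_gold − (n+δ)·k_gold = 16.9657 − 0.09·84.8284 ≈ 9.3311.

c_gold ≈ 9.331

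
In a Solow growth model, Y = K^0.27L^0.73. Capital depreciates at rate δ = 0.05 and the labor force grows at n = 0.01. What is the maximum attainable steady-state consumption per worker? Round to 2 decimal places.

c_gold ≈ 1.27

Break-even investment rate: n + δ = 0.01 + 0.05 = 0.06.
Setting f'(k) = n+δ gives 0.27·k^(0.27−1) = 0.06, hence k_gold = (0.27/0.06)^(1/0.73) ≈ 7.8490.
y_gold = 7.8490^0.27 ≈ 1.7442.
c_gold = y_gold − (n+δ)·k_gold = 1.7442 − 0.06·7.8490 ≈ 1.2733.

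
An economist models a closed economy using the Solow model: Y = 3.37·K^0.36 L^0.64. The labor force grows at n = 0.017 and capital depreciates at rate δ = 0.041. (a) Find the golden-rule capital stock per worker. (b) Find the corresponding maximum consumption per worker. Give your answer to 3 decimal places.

(a) k_gold ≈ 115.688; (b) c_gold ≈ 11.929

Capital per worker breaks even when investment replaces (n + δ)·k; here n + δ = 0.058.
Golden rule sets MPK = n+δ: 0.36·3.37·k^(0.36−1) = 0.058, so k_gold = (0.36·3.37/0.058)^(1/0.64) ≈ 115.6880.
y_gold = 3.37·115.6880^0.36 ≈ 18.6386; c_gold = y_gold − 0.058·k_gold ≈ 11.9287.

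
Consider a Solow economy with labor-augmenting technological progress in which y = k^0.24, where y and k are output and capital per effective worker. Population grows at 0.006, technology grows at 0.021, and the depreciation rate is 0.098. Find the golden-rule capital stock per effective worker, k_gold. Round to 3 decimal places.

k_gold ≈ 2.359

Capital per effective worker breaks even when investment replaces (n + g + δ)·k; here n + g + δ = 0.125.
At the golden rule the marginal product of capital equals n+g+δ: 0.24·k^(0.24−1) = 0.125. Solving, k_gold = (0.24/0.125)^(1/0.76) ≈ 2.3592.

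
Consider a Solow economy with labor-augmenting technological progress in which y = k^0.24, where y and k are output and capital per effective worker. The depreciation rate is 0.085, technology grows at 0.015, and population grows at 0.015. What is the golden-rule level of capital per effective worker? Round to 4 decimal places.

Capital per effective worker breaks even when investment replaces (n + g + δ)·k; here n + g + δ = 0.115.
Maximizing c = f(k) − (n+g+δ)·k gives f'(k) = n+g+δ, i.e. 0.24·k^(0.24−1) = 0.115, so k_gold = (0.24/0.115)^(1/0.76) ≈ 2.6328.

k_gold ≈ 2.6328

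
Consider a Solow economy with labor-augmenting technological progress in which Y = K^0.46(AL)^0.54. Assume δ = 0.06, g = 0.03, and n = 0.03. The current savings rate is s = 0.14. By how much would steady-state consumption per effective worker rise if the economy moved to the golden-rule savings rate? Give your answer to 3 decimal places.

The effective depreciation rate is n + g + δ = 0.03 + 0.03 + 0.06 = 0.12.
Current steady state (s = 0.14): k* = (0.14/0.12)^(1/0.54) ≈ 1.3304, y* = 1.3304^0.46 ≈ 1.1403, c* = (1−0.14)·1.1403 ≈ 0.9807.
Golden rule sets MPK = n+g+δ: 0.46·k^(0.46−1) = 0.12, so k_gold = (0.46/0.12)^(1/0.54) ≈ 12.0420.
y_gold = 12.0420^0.46 ≈ 3.1414, c_gold = y_gold − 0.12·k_gold ≈ 1.6963.
Gain: Δc = 1.6963 − 0.9807 ≈ 0.7157.

Δc ≈ 0.716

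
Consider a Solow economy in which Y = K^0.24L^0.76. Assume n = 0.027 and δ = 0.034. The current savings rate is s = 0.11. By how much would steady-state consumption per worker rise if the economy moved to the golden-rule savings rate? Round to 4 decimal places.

The effective depreciation rate is n + δ = 0.027 + 0.034 = 0.061.
Current steady state (s = 0.11): k* = (0.11/0.061)^(1/0.76) ≈ 2.1723, y* = 2.1723^0.24 ≈ 1.2047, c* = (1−0.11)·1.2047 ≈ 1.0721.
Setting f'(k) = n+δ gives 0.24·k^(0.24−1) = 0.061, hence k_gold = (0.24/0.061)^(1/0.76) ≈ 6.0637.
y_gold = 6.0637^0.24 ≈ 1.5412, c_gold = y_gold − 0.061·k_gold ≈ 1.1713.
Gain: Δc = 1.1713 − 1.0721 ≈ 0.0992.

Δc ≈ 0.0992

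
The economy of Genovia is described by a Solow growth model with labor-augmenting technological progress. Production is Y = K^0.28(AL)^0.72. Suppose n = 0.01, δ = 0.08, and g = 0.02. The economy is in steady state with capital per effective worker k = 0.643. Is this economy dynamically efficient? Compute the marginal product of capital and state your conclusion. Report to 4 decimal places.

dynamically efficient; MPK ≈ 0.3848

Break-even investment rate: n + g + δ = 0.01 + 0.02 + 0.08 = 0.11.
MPK = 0.28·k^(0.28−1) = 0.28·0.643^(-0.72) ≈ 0.3848.
MPK > 0.11, so the economy is dynamically efficient (under-saving).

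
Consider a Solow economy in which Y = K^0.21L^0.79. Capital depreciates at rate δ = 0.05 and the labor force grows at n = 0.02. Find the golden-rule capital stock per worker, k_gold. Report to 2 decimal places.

k_gold ≈ 4.02

Break-even investment rate: n + δ = 0.02 + 0.05 = 0.07.
At the golden rule the marginal product of capital equals n+δ: 0.21·k^(0.21−1) = 0.07. Solving, k_gold = (0.21/0.07)^(1/0.79) ≈ 4.0175.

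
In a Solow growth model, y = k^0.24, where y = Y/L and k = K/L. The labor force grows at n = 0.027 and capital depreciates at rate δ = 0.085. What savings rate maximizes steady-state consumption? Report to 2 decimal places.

Break-even investment rate: n + δ = 0.027 + 0.085 = 0.112.
At the golden rule MPK = n+δ, and in any Cobb-Douglas steady state s = (n+δ)·k/y = MPK·k/y = capital's share 0.24.

s_gold = 0.24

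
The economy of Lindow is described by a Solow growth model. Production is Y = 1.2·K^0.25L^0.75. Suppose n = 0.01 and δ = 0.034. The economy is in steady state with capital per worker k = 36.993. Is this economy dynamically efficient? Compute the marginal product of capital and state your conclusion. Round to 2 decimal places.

n + δ = 0.01 + 0.034 = 0.044.
MPK = 0.25·1.2·k^(0.25−1) = 0.25·1.2·36.993^(-0.75) ≈ 0.0200.
MPK < 0.044, so the economy is dynamically inefficient (over-saving).

dynamically inefficient; MPK ≈ 0.02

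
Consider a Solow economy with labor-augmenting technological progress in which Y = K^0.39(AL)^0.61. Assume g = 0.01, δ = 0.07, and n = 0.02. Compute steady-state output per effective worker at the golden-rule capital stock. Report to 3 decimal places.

y_gold ≈ 2.387

n + g + δ = 0.02 + 0.01 + 0.07 = 0.1.
Maximizing c = f(k) − (n+g+δ)·k gives f'(k) = n+g+δ, i.e. 0.39·k^(0.39−1) = 0.1, so k_gold = (0.39/0.1)^(1/0.61) ≈ 9.3102.
Output: y_gold = k_gold^0.39 = 9.3102^0.39 ≈ 2.3872.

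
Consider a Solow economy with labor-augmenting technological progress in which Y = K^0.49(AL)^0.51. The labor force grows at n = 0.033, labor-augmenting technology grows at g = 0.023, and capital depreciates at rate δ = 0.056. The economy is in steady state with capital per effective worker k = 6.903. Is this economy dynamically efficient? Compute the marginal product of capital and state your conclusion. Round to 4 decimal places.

The effective depreciation rate is n + g + δ = 0.033 + 0.023 + 0.056 = 0.112.
MPK = 0.49·k^(0.49−1) = 0.49·6.903^(-0.51) ≈ 0.1829.
MPK > 0.112, so the economy is dynamically efficient (under-saving).

dynamically efficient; MPK ≈ 0.1829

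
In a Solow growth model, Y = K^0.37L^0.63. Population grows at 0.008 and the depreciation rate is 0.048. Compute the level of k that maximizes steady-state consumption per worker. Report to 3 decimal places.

The effective depreciation rate is n + δ = 0.008 + 0.048 = 0.056.
Golden rule sets MPK = n+δ: 0.37·k^(0.37−1) = 0.056, so k_gold = (0.37/0.056)^(1/0.63) ≈ 20.0267.

k_gold ≈ 20.027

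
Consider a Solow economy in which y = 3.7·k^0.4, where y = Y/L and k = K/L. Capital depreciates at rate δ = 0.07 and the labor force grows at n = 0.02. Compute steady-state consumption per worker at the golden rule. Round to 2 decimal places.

c_gold ≈ 14.36

Capital per worker breaks even when investment replaces (n + δ)·k; here n + δ = 0.09.
Maximizing c = f(k) − (n+δ)·k gives f'(k) = n+δ, i.e. 0.4·3.7·k^(0.4−1) = 0.09, so k_gold = (0.4·3.7/0.09)^(1/0.6) ≈ 106.3405.
y_gold = 3.7·106.3405^0.4 ≈ 23.9266.
c_gold = y_gold − (n+δ)·k_gold = 23.9266 − 0.09·106.3405 ≈ 14.3560.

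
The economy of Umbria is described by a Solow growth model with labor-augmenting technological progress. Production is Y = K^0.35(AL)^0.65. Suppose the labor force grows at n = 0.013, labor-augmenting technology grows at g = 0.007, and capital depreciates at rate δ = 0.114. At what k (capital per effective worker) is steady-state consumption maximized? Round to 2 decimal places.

n + g + δ = 0.013 + 0.007 + 0.114 = 0.134.
At the golden rule the marginal product of capital equals n+g+δ: 0.35·k^(0.35−1) = 0.134. Solving, k_gold = (0.35/0.134)^(1/0.65) ≈ 4.3801.

k_gold ≈ 4.38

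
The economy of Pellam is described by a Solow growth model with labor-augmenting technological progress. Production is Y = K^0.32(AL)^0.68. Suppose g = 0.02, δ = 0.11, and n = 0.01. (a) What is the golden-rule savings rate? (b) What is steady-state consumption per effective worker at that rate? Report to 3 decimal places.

(a) s_gold = 0.320; (b) c_gold ≈ 1.003

Break-even investment rate: n + g + δ = 0.01 + 0.02 + 0.11 = 0.14.
For Cobb-Douglas, s_gold equals capital's share: s_gold = 0.32.
At the golden rule the marginal product of capital equals n+g+δ: 0.32·k^(0.32−1) = 0.14. Solving, k_gold = (0.32/0.14)^(1/0.68) ≈ 3.3727.
y_gold = 3.3727^0.32 ≈ 1.4755; c_gold = (1−0.32)·y_gold ≈ 1.0034.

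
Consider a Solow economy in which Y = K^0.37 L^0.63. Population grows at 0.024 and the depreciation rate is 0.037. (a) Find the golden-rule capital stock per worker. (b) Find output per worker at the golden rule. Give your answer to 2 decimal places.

(a) k_gold ≈ 17.48; (b) y_gold ≈ 2.88

The effective depreciation rate is n + δ = 0.024 + 0.037 = 0.061.
Maximizing c = f(k) − (n+δ)·k gives f'(k) = n+δ, i.e. 0.37·k^(0.37−1) = 0.061, so k_gold = (0.37/0.061)^(1/0.63) ≈ 17.4845.
y_gold = 17.4845^0.37 ≈ 2.8826.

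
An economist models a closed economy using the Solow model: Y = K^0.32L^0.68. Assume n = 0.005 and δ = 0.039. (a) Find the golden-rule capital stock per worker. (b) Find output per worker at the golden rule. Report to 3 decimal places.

The effective depreciation rate is n + δ = 0.005 + 0.039 = 0.044.
Maximizing c = f(k) − (n+δ)·k gives f'(k) = n+δ, i.e. 0.32·k^(0.32−1) = 0.044, so k_gold = (0.32/0.044)^(1/0.68) ≈ 18.5013.
y_gold = 18.5013^0.32 ≈ 2.5439.

(a) k_gold ≈ 18.501; (b) y_gold ≈ 2.544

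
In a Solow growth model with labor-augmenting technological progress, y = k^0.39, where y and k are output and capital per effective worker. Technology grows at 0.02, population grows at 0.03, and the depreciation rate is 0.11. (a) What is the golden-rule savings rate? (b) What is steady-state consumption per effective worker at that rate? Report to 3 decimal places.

(a) s_gold = 0.390; (b) c_gold ≈ 1.078

Capital per effective worker breaks even when investment replaces (n + g + δ)·k; here n + g + δ = 0.16.
For Cobb-Douglas, s_gold equals capital's share: s_gold = 0.39.
Golden rule sets MPK = n+g+δ: 0.39·k^(0.39−1) = 0.16, so k_gold = (0.39/0.16)^(1/0.61) ≈ 4.3086.
y_gold = 4.3086^0.39 ≈ 1.7676; c_gold = (1−0.39)·y_gold ≈ 1.0783.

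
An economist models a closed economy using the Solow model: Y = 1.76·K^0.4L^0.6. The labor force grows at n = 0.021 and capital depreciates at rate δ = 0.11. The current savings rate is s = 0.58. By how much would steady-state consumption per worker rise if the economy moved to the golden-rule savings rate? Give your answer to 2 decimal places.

Δc ≈ 0.33

Capital per worker breaks even when investment replaces (n + δ)·k; here n + δ = 0.131.
Current steady state (s = 0.58): k* = (0.58·1.76/0.131)^(1/0.6) ≈ 30.6278, y* = 1.76·30.6278^0.4 ≈ 6.9177, c* = (1−0.58)·6.9177 ≈ 2.9054.
At the golden rule the marginal product of capital equals n+δ: 0.4·1.76·k^(0.4−1) = 0.131. Solving, k_gold = (0.4·1.76/0.131)^(1/0.6) ≈ 16.4880.
y_gold = 1.76·16.4880^0.4 ≈ 5.3998, c_gold = y_gold − 0.131·k_gold ≈ 3.2399.
Gain: Δc = 3.2399 − 2.9054 ≈ 0.3345.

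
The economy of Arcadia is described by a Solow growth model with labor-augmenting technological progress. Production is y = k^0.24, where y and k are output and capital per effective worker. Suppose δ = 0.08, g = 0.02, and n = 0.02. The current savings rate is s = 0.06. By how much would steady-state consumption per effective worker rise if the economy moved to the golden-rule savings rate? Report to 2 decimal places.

Capital per effective worker breaks even when investment replaces (n + g + δ)·k; here n + g + δ = 0.12.
Current steady state (s = 0.06): k* = (0.06/0.12)^(1/0.76) ≈ 0.4017, y* = 0.4017^0.24 ≈ 0.8034, c* = (1−0.06)·0.8034 ≈ 0.7552.
Setting f'(k) = n+g+δ gives 0.24·k^(0.24−1) = 0.12, hence k_gold = (0.24/0.12)^(1/0.76) ≈ 2.4894.
y_gold = 2.4894^0.24 ≈ 1.2447, c_gold = y_gold − 0.12·k_gold ≈ 0.9460.
Gain: Δc = 0.9460 − 0.7552 ≈ 0.1908.

Δc ≈ 0.19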